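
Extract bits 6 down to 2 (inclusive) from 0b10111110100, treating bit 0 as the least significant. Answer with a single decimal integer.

v = 10111110100
Shift right by 2: 101111101
Mask low 5 bits: 11101 = 29

29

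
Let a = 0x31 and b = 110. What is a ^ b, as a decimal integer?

0x31 = 0110001
110 = 1101110
XOR → 1011111 = 95

95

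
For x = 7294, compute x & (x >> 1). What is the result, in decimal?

x = 1110001111110 = 7294
x>>1 = 0111000111111
AND  = 0110000111110 = 3134
(x & (x >> 1) has a 1 wherever x has two consecutive 1 bits.)

3134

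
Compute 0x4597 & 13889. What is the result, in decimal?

0x4597 = 100010110010111
13889 = 011011001000001
AND → 000010000000001 = 1025

1025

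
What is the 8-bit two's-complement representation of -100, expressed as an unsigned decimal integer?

156

100 in 8 bits: 01100100
Invert: 10011011
Add 1:  10011100 = 156
(Check: 2^8 - 100 = 256 - 100 = 156.)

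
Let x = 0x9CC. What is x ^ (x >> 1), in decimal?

x = 100111001100 = 2508
x>>1 = 010011100110
XOR  = 110100101010 = 3370
(x ^ (x >> 1) gives the standard binary-reflected Gray code of x.)

3370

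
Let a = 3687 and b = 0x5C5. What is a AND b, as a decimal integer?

1093

3687 = 111001100111
0x5C5 = 010111000101
AND → 010001000101 = 1093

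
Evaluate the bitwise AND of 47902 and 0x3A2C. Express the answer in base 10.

14860

47902 = 1011101100011110
0x3A2C = 0011101000101100
AND → 0011101000001100 = 14860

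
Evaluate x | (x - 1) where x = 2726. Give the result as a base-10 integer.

x = 101010100110 = 2726
x - 1 = 101010100101
OR    = 101010100111 = 2727
(x | (x - 1) sets all bits below the lowest set bit.)

2727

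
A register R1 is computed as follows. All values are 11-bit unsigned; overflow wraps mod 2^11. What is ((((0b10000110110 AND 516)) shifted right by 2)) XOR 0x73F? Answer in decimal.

1854

0b10000110110 = 10000110110
516 = 01000000100
→ AND → 00000000100 = 4
→ shifted right by 2 → 00000000001 = 1
0x73F = 11100111111
→ XOR → 11100111110 = 1854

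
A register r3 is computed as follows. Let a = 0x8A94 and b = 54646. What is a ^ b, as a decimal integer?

0x8A94 = 1000101010010100
54646 = 1101010101110110
XOR → 0101111111100010 = 24546

24546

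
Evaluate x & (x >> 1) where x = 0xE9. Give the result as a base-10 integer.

96

x = 11101001 = 233
x>>1 = 01110100
AND  = 01100000 = 96
(x & (x >> 1) has a 1 wherever x has two consecutive 1 bits.)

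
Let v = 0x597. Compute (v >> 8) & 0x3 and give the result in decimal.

v = 10110010111
Shift right by 8: 101
Mask low 2 bits: 01 = 1

1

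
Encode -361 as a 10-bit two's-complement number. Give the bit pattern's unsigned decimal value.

361 in 10 bits: 0101101001
Invert: 1010010110
Add 1:  1010010111 = 663
(Check: 2^10 - 361 = 1024 - 361 = 663.)

663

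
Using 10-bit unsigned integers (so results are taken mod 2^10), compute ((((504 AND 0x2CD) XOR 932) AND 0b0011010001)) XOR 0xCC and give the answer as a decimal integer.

140

504 = 0111111000
0x2CD = 1011001101
→ AND → 0011001000 = 200
932 = 1110100100
→ XOR → 1101101100 = 876
0b0011010001 = 0011010001
→ AND → 0001000000 = 64
0xCC = 0011001100
→ XOR → 0010001100 = 140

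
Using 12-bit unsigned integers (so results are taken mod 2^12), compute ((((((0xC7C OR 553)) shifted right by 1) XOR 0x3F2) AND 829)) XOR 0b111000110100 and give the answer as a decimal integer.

0xC7C = 110001111100
553 = 001000101001
→ OR → 111001111101 = 3709
→ shifted right by 1 → 011100111110 = 1854
0x3F2 = 001111110010
→ XOR → 010011001100 = 1228
829 = 001100111101
→ AND → 000000001100 = 12
0b111000110100 = 111000110100
→ XOR → 111000111000 = 3640

3640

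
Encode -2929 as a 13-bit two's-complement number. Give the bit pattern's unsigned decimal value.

5263

2929 in 13 bits: 0101101110001
Invert: 1010010001110
Add 1:  1010010001111 = 5263
(Check: 2^13 - 2929 = 8192 - 2929 = 5263.)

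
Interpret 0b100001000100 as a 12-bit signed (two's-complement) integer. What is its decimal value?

-1980

pattern = 100001000100 (MSB is 1 ⇒ negative)
Invert: 011110111011, add 1 → 011110111100 = 1980, so the value is -1980.
(Equivalently: 2116 - 2^12 = 2116 - 4096 = -1980.)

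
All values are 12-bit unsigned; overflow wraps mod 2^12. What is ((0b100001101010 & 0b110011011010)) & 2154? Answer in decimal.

0b100001101010 = 100001101010
0b110011011010 = 110011011010
→ & → 100001001010 = 2122
2154 = 100001101010
→ & → 100001001010 = 2122

2122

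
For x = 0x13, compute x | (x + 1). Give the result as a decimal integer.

x = 10011 = 19
x + 1 = 10100
OR    = 10111 = 23
(x | (x + 1) sets the lowest cleared bit.)

23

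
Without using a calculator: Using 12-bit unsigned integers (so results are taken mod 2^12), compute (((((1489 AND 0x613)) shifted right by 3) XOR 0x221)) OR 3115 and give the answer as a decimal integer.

1489 = 010111010001
0x613 = 011000010011
→ AND → 010000010001 = 1041
→ shifted right by 3 → 000010000010 = 130
0x221 = 001000100001
→ XOR → 001010100011 = 675
3115 = 110000101011
→ OR → 111010101011 = 3755

3755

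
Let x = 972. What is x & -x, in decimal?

4

x = 1111001100 = 972
-x (two's complement) = …0000110100
AND   = 0000000100 = 4
(x & -x isolates the lowest set bit of x.)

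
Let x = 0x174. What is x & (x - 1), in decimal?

368

x = 101110100 = 372
x - 1 = 101110011
AND   = 101110000 = 368
(x & (x - 1) clears the lowest set bit of x.)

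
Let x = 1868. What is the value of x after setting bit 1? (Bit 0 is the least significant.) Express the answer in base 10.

1870

x = 011101001100
bit 1 is currently 0; set it via x | (1 << 1) = x | 2
→ 011101001110 = 1870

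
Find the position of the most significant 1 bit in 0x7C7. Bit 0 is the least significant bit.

0x7C7 = 11111000111
The topmost 1 is at position 10 (since 2^10 = 1024 ≤ 1991 < 2048).

10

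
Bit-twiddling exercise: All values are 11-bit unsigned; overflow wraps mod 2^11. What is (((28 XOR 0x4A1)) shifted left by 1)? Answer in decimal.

28 = 00000011100
0x4A1 = 10010100001
→ XOR → 10010111101 = 1213
→ shifted left by 1 (mod 2^11) → 00101111010 = 378

378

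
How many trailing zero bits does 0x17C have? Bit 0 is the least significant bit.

0x17C = 101111100
Trailing zeros: 2, so the lowest set bit is bit 2 (value 4).

2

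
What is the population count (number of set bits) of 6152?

6152 = 1100000001000
Count the 1s: 1 + 1 + 1 = 3

3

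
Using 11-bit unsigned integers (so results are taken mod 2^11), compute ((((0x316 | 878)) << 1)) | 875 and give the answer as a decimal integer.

0x316 = 01100010110
878 = 01101101110
→ | → 01101111110 = 894
→ << 1 (mod 2^11) → 11011111100 = 1788
875 = 01101101011
→ | → 11111111111 = 2047

2047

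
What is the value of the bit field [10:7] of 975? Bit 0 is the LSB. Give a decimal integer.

7

v = 001111001111
Shift right by 7: 00111
Mask low 4 bits: 0111 = 7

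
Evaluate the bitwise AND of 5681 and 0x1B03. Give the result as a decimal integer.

4609

5681 = 1011000110001
0x1B03 = 1101100000011
AND → 1001000000001 = 4609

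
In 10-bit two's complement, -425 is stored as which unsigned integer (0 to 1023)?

599

425 in 10 bits: 0110101001
Invert: 1001010110
Add 1:  1001010111 = 599
(Check: 2^10 - 425 = 1024 - 425 = 599.)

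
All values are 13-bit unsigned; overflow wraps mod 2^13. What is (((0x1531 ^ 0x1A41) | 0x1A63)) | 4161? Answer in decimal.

8051

0x1531 = 1010100110001
0x1A41 = 1101001000001
→ ^ → 0111101110000 = 3952
0x1A63 = 1101001100011
→ | → 1111101110011 = 8051
4161 = 1000001000001
→ | → 1111101110011 = 8051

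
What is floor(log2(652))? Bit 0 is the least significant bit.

9

652 = 1010001100
The topmost 1 is at position 9 (since 2^9 = 512 ≤ 652 < 1024).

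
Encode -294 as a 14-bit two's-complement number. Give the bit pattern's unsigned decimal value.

16090

294 in 14 bits: 00000100100110
Invert: 11111011011001
Add 1:  11111011011010 = 16090
(Check: 2^14 - 294 = 16384 - 294 = 16090.)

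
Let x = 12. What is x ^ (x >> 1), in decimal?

10

x = 1100 = 12
x>>1 = 0110
XOR  = 1010 = 10
(x ^ (x >> 1) gives the standard binary-reflected Gray code of x.)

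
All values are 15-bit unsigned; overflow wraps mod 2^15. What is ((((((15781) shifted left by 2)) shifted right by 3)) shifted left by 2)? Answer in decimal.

15176

15781 = 011110110100101
→ shifted left by 2 (mod 2^15) → 111011010010100 = 30356
→ shifted right by 3 → 000111011010010 = 3794
→ shifted left by 2 (mod 2^15) → 011101101001000 = 15176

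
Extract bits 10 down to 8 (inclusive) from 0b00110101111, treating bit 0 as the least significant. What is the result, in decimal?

1

v = 00110101111
Shift right by 8: 001
Mask low 3 bits: 001 = 1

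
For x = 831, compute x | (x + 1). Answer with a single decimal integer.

895

x = 1100111111 = 831
x + 1 = 1101000000
OR    = 1101111111 = 895
(x | (x + 1) sets the lowest cleared bit.)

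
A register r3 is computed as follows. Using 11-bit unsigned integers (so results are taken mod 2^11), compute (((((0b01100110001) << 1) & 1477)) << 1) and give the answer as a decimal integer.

128

0b01100110001 = 01100110001
→ << 1 (mod 2^11) → 11001100010 = 1634
1477 = 10111000101
→ & → 10001000000 = 1088
→ << 1 (mod 2^11) → 00010000000 = 128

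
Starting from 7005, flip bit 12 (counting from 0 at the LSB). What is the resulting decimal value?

2909

x = 01101101011101
bit 12 is currently 1; toggle it via x ^ (1 << 12) = x ^ 4096
→ 00101101011101 = 2909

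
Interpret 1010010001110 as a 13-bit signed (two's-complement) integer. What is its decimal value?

-2930

pattern = 1010010001110 (MSB is 1 ⇒ negative)
Invert: 0101101110001, add 1 → 0101101110010 = 2930, so the value is -2930.
(Equivalently: 5262 - 2^13 = 5262 - 8192 = -2930.)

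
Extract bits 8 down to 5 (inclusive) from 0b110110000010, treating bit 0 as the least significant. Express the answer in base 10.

12

v = 110110000010
Shift right by 5: 1101100
Mask low 4 bits: 1100 = 12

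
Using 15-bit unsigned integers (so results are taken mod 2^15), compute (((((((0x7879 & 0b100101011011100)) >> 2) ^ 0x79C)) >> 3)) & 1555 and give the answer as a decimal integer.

0x7879 = 111100001111001
0b100101011011100 = 100101011011100
→ & → 100100001011000 = 18520
→ >> 2 → 001001000010110 = 4630
0x79C = 000011110011100
→ ^ → 001010110001010 = 5514
→ >> 3 → 000001010110001 = 689
1555 = 000011000010011
→ & → 000001000010001 = 529

529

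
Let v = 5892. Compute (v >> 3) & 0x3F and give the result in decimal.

v = 1011100000100
Shift right by 3: 1011100000
Mask low 6 bits: 100000 = 32

32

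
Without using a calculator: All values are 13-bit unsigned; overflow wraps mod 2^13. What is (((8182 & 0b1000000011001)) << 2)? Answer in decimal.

8182 = 1111111110110
0b1000000011001 = 1000000011001
→ & → 1000000010000 = 4112
→ << 2 (mod 2^13) → 0000001000000 = 64

64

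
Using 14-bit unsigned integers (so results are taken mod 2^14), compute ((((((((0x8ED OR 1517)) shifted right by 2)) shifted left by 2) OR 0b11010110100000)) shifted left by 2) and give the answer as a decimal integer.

14256

0x8ED = 00100011101101
1517 = 00010111101101
→ OR → 00110111101101 = 3565
→ shifted right by 2 → 00001101111011 = 891
→ shifted left by 2 (mod 2^14) → 00110111101100 = 3564
0b11010110100000 = 11010110100000
→ OR → 11110111101100 = 15852
→ shifted left by 2 (mod 2^14) → 11011110110000 = 14256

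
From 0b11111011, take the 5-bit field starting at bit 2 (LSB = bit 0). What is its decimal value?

v = 11111011
Shift right by 2: 111110
Mask low 5 bits: 11110 = 30

30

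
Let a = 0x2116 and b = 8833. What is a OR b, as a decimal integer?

9111

0x2116 = 10000100010110
8833 = 10001010000001
 OR → 10001110010111 = 9111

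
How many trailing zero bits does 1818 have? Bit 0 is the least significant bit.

1

1818 = 11100011010
Trailing zeros: 1, so the lowest set bit is bit 1 (value 2).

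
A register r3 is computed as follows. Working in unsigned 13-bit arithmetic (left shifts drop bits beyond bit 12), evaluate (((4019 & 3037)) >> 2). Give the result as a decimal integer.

740

4019 = 0111110110011
3037 = 0101111011101
→ & → 0101110010001 = 2961
→ >> 2 → 0001011100100 = 740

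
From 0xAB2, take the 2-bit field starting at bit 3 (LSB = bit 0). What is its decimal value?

v = 0101010110010
Shift right by 3: 0101010110
Mask low 2 bits: 10 = 2

2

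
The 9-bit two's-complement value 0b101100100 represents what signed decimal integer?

-156

pattern = 101100100 (MSB is 1 ⇒ negative)
Invert: 010011011, add 1 → 010011100 = 156, so the value is -156.
(Equivalently: 356 - 2^9 = 356 - 512 = -156.)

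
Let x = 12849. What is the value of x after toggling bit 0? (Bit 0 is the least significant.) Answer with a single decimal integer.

x = 11001000110001
bit 0 is currently 1; toggle it via x ^ (1 << 0) = x ^ 1
→ 11001000110000 = 12848

12848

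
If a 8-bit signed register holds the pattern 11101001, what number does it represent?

pattern = 11101001 (MSB is 1 ⇒ negative)
Invert: 00010110, add 1 → 00010111 = 23, so the value is -23.
(Equivalently: 233 - 2^8 = 233 - 256 = -23.)

-23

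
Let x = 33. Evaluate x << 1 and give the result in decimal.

66

33 = 0100001
shift left by 1 → 1000010 = 66
(equivalently, 33 × 2^1 = 33 × 2)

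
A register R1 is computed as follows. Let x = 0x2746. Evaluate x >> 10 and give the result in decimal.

9

0x2746 = 10011101000110
shift right by 10 → 00000000001001 = 9
(equivalently, floor(10054 / 1024))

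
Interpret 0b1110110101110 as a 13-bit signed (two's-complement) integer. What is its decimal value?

-594

pattern = 1110110101110 (MSB is 1 ⇒ negative)
Invert: 0001001010001, add 1 → 0001001010010 = 594, so the value is -594.
(Equivalently: 7598 - 2^13 = 7598 - 8192 = -594.)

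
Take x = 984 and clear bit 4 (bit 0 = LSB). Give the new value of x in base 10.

x = 1111011000
bit 4 is currently 1; clear it via x & ~(1 << 4) = x & ~16
→ 1111001000 = 968

968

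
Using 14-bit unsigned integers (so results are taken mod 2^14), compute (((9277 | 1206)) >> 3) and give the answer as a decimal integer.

1175

9277 = 10010000111101
1206 = 00010010110110
→ | → 10010010111111 = 9407
→ >> 3 → 00010010010111 = 1175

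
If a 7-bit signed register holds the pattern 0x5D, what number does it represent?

pattern = 1011101 (MSB is 1 ⇒ negative)
Invert: 0100010, add 1 → 0100011 = 35, so the value is -35.
(Equivalently: 93 - 2^7 = 93 - 128 = -35.)

-35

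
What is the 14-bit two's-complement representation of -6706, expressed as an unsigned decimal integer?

6706 in 14 bits: 01101000110010
Invert: 10010111001101
Add 1:  10010111001110 = 9678
(Check: 2^14 - 6706 = 16384 - 6706 = 9678.)

9678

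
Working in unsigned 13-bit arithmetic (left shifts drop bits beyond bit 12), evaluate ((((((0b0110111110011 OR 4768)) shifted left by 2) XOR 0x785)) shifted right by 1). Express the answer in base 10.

0b0110111110011 = 0110111110011
4768 = 1001010100000
→ OR → 1111111110011 = 8179
→ shifted left by 2 (mod 2^13) → 1111111001100 = 8140
0x785 = 0011110000101
→ XOR → 1100001001001 = 6217
→ shifted right by 1 → 0110000100100 = 3108

3108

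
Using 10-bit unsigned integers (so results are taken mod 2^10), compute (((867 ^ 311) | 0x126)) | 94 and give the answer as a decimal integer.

894

867 = 1101100011
311 = 0100110111
→ ^ → 1001010100 = 596
0x126 = 0100100110
→ | → 1101110110 = 886
94 = 0001011110
→ | → 1101111110 = 894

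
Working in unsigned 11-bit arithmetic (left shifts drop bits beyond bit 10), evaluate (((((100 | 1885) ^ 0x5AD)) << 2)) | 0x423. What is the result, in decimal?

100 = 00001100100
1885 = 11101011101
→ | → 11101111101 = 1917
0x5AD = 10110101101
→ ^ → 01011010000 = 720
→ << 2 (mod 2^11) → 01101000000 = 832
0x423 = 10000100011
→ | → 11101100011 = 1891

1891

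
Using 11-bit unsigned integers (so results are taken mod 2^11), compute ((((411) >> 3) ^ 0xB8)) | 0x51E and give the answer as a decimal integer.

411 = 00110011011
→ >> 3 → 00000110011 = 51
0xB8 = 00010111000
→ ^ → 00010001011 = 139
0x51E = 10100011110
→ | → 10110011111 = 1439

1439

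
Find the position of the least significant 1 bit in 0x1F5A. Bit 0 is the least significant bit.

1

0x1F5A = 1111101011010
Trailing zeros: 1, so the lowest set bit is bit 1 (value 2).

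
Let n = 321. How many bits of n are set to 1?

321 = 101000001
Count the 1s: 1 + 1 + 1 = 3

3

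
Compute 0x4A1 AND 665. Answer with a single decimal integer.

0x4A1 = 10010100001
665 = 01010011001
AND → 00010000001 = 129

129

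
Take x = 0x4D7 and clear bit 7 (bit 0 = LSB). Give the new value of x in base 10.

x = 10011010111
bit 7 is currently 1; clear it via x & ~(1 << 7) = x & ~128
→ 10001010111 = 1111

1111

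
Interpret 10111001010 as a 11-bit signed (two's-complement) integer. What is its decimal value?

-566

pattern = 10111001010 (MSB is 1 ⇒ negative)
Invert: 01000110101, add 1 → 01000110110 = 566, so the value is -566.
(Equivalently: 1482 - 2^11 = 1482 - 2048 = -566.)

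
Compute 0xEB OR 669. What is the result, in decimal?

0xEB = 0011101011
669 = 1010011101
 OR → 1011111111 = 767

767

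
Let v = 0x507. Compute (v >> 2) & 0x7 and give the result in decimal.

1

v = 10100000111
Shift right by 2: 101000001
Mask low 3 bits: 001 = 1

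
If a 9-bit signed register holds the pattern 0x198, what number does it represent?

-104

pattern = 110011000 (MSB is 1 ⇒ negative)
Invert: 001100111, add 1 → 001101000 = 104, so the value is -104.
(Equivalently: 408 - 2^9 = 408 - 512 = -104.)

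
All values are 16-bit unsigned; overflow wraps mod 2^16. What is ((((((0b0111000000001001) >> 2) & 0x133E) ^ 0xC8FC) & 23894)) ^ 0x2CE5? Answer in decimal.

29875

0b0111000000001001 = 0111000000001001
→ >> 2 → 0001110000000010 = 7170
0x133E = 0001001100111110
→ & → 0001000000000010 = 4098
0xC8FC = 1100100011111100
→ ^ → 1101100011111110 = 55550
23894 = 0101110101010110
→ & → 0101100001010110 = 22614
0x2CE5 = 0010110011100101
→ ^ → 0111010010110011 = 29875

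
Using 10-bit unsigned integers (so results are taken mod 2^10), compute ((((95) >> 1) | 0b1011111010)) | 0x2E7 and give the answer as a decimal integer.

767

95 = 0001011111
→ >> 1 → 0000101111 = 47
0b1011111010 = 1011111010
→ | → 1011111111 = 767
0x2E7 = 1011100111
→ | → 1011111111 = 767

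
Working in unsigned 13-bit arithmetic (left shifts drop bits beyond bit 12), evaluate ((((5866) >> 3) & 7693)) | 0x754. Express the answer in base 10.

5866 = 1011011101010
→ >> 3 → 0001011011101 = 733
7693 = 1111000001101
→ & → 0001000001101 = 525
0x754 = 0011101010100
→ | → 0011101011101 = 1885

1885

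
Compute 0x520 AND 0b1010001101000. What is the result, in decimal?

0x520 = 0010100100000
b = 1010001101000
AND → 0010000100000 = 1056

1056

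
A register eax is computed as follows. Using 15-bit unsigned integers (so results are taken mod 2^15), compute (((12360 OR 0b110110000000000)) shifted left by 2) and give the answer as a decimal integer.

12360 = 011000001001000
0b110110000000000 = 110110000000000
→ OR → 111110001001000 = 31816
→ shifted left by 2 (mod 2^15) → 111000100100000 = 28960

28960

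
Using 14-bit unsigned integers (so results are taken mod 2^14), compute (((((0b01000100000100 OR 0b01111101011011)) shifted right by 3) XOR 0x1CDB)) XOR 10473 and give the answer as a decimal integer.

14297

0b01000100000100 = 01000100000100
0b01111101011011 = 01111101011011
→ OR → 01111101011111 = 8031
→ shifted right by 3 → 00001111101011 = 1003
0x1CDB = 01110011011011
→ XOR → 01111100110000 = 7984
10473 = 10100011101001
→ XOR → 11011111011001 = 14297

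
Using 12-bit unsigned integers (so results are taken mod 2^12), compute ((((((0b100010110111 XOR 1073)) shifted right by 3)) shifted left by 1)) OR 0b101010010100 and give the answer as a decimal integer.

0b100010110111 = 100010110111
1073 = 010000110001
→ XOR → 110010000110 = 3206
→ shifted right by 3 → 000110010000 = 400
→ shifted left by 1 (mod 2^12) → 001100100000 = 800
0b101010010100 = 101010010100
→ OR → 101110110100 = 2996

2996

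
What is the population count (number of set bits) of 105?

105 = 1101001
Count the 1s: 1 + 1 + 1 + 1 = 4

4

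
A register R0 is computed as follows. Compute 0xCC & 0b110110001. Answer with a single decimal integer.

128

0xCC = 011001100
b = 110110001
AND → 010000000 = 128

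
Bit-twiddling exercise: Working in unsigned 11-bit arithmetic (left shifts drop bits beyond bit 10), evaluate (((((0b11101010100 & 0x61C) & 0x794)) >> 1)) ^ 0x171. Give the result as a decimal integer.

0b11101010100 = 11101010100
0x61C = 11000011100
→ & → 11000010100 = 1556
0x794 = 11110010100
→ & → 11000010100 = 1556
→ >> 1 → 01100001010 = 778
0x171 = 00101110001
→ ^ → 01001111011 = 635

635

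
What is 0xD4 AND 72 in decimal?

0xD4 = 11010100
72 = 01001000
AND → 01000000 = 64

64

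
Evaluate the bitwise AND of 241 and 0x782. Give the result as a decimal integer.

128

241 = 00011110001
0x782 = 11110000010
AND → 00010000000 = 128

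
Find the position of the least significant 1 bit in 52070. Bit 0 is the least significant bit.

1

52070 = 1100101101100110
Trailing zeros: 1, so the lowest set bit is bit 1 (value 2).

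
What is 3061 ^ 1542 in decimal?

3571

3061 = 101111110101
1542 = 011000000110
XOR → 110111110011 = 3571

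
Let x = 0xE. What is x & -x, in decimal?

x = 1110 = 14
-x (two's complement) = …0010
AND   = 0010 = 2
(x & -x isolates the lowest set bit of x.)

2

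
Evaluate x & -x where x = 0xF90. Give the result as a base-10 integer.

16

x = 111110010000 = 3984
-x (two's complement) = …000001110000
AND   = 000000010000 = 16
(x & -x isolates the lowest set bit of x.)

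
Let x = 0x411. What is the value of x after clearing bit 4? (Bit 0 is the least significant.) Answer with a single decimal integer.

x = 10000010001
bit 4 is currently 1; clear it via x & ~(1 << 4) = x & ~16
→ 10000000001 = 1025

1025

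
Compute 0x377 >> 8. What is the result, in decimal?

0x377 = 1101110111
shift right by 8 → 0000000011 = 3
(equivalently, floor(887 / 256))

3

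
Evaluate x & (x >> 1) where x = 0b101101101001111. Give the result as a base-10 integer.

2311

x = 101101101001111 = 23375
x>>1 = 010110110100111
AND  = 000100100000111 = 2311
(x & (x >> 1) has a 1 wherever x has two consecutive 1 bits.)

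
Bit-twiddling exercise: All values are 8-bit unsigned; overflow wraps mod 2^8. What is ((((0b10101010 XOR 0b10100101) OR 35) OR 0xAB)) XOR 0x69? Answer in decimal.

198

0b10101010 = 10101010
0b10100101 = 10100101
→ XOR → 00001111 = 15
35 = 00100011
→ OR → 00101111 = 47
0xAB = 10101011
→ OR → 10101111 = 175
0x69 = 01101001
→ XOR → 11000110 = 198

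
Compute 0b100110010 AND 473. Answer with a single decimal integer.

a = 100110010
473 = 111011001
AND → 100010000 = 272

272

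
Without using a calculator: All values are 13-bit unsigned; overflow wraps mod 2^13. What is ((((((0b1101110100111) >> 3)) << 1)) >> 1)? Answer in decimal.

0b1101110100111 = 1101110100111
→ >> 3 → 0001101110100 = 884
→ << 1 (mod 2^13) → 0011011101000 = 1768
→ >> 1 → 0001101110100 = 884

884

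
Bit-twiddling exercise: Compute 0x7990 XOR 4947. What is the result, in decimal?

27331

0x7990 = 111100110010000
4947 = 001001101010011
XOR → 110101011000011 = 27331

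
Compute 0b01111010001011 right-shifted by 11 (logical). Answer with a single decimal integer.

3

x = 1111010001011
shift right by 11 → 0000000000011 = 3
(equivalently, floor(7819 / 2048))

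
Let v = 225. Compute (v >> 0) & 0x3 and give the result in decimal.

v = 011100001
Shift right by 0: 011100001
Mask low 2 bits: 01 = 1

1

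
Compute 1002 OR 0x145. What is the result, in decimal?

1007

1002 = 1111101010
0x145 = 0101000101
 OR → 1111101111 = 1007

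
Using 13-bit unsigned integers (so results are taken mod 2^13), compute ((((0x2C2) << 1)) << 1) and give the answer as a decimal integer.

2824

0x2C2 = 0001011000010
→ << 1 (mod 2^13) → 0010110000100 = 1412
→ << 1 (mod 2^13) → 0101100001000 = 2824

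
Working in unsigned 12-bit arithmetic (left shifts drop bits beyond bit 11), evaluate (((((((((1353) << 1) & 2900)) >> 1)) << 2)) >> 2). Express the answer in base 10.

1353 = 010101001001
→ << 1 (mod 2^12) → 101010010010 = 2706
2900 = 101101010100
→ & → 101000010000 = 2576
→ >> 1 → 010100001000 = 1288
→ << 2 (mod 2^12) → 010000100000 = 1056
→ >> 2 → 000100001000 = 264

264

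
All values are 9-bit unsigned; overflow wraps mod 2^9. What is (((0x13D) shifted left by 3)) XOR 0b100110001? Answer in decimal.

217

0x13D = 100111101
→ shifted left by 3 (mod 2^9) → 111101000 = 488
0b100110001 = 100110001
→ XOR → 011011001 = 217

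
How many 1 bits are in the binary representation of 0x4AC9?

7

0x4AC9 = 100101011001001
Count the 1s: 1 + 1 + 1 + 1 + 1 + 1 + 1 = 7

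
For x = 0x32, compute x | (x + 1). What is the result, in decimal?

x = 110010 = 50
x + 1 = 110011
OR    = 110011 = 51
(x | (x + 1) sets the lowest cleared bit.)

51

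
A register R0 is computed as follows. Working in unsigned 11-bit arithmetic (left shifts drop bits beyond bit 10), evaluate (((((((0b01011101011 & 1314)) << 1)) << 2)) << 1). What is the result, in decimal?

0b01011101011 = 01011101011
1314 = 10100100010
→ & → 00000100010 = 34
→ << 1 (mod 2^11) → 00001000100 = 68
→ << 2 (mod 2^11) → 00100010000 = 272
→ << 1 (mod 2^11) → 01000100000 = 544

544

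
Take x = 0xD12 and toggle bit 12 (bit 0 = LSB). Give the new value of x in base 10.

x = 0000110100010010
bit 12 is currently 0; toggle it via x ^ (1 << 12) = x ^ 4096
→ 0001110100010010 = 7442

7442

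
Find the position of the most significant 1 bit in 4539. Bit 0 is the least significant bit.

4539 = 1000110111011
The topmost 1 is at position 12 (since 2^12 = 4096 ≤ 4539 < 8192).

12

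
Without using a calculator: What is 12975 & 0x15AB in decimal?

12975 = 11001010101111
0x15AB = 01010110101011
AND → 01000010101011 = 4267

4267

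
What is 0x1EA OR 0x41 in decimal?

0x1EA = 111101010
0x41 = 001000001
 OR → 111101011 = 491

491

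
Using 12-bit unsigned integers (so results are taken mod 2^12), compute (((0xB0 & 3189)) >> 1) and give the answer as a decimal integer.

24

0xB0 = 000010110000
3189 = 110001110101
→ & → 000000110000 = 48
→ >> 1 → 000000011000 = 24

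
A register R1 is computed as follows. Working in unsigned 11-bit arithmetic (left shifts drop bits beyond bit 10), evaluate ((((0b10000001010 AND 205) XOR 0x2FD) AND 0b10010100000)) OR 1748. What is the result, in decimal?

1780

0b10000001010 = 10000001010
205 = 00011001101
→ AND → 00000001000 = 8
0x2FD = 01011111101
→ XOR → 01011110101 = 757
0b10010100000 = 10010100000
→ AND → 00010100000 = 160
1748 = 11011010100
→ OR → 11011110100 = 1780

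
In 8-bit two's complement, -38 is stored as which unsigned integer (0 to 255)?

38 in 8 bits: 00100110
Invert: 11011001
Add 1:  11011010 = 218
(Check: 2^8 - 38 = 256 - 38 = 218.)

218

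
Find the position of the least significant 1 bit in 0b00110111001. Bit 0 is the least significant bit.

0b00110111001 = 110111001
Trailing zeros: 0, so the lowest set bit is bit 0 (value 1).

0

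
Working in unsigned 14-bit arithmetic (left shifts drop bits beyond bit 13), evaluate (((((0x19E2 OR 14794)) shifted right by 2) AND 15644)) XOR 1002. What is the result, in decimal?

0x19E2 = 01100111100010
14794 = 11100111001010
→ OR → 11100111101010 = 14826
→ shifted right by 2 → 00111001111010 = 3706
15644 = 11110100011100
→ AND → 00110000011000 = 3096
1002 = 00001111101010
→ XOR → 00111111110010 = 4082

4082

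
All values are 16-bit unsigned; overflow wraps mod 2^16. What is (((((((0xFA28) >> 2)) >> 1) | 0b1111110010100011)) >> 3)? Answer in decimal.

8188

0xFA28 = 1111101000101000
→ >> 2 → 0011111010001010 = 16010
→ >> 1 → 0001111101000101 = 8005
0b1111110010100011 = 1111110010100011
→ | → 1111111111100111 = 65511
→ >> 3 → 0001111111111100 = 8188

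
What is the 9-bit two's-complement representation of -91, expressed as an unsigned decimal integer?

421

91 in 9 bits: 001011011
Invert: 110100100
Add 1:  110100101 = 421
(Check: 2^9 - 91 = 512 - 91 = 421.)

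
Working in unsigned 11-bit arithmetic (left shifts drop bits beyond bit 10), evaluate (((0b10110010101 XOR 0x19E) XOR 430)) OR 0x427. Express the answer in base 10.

0b10110010101 = 10110010101
0x19E = 00110011110
→ XOR → 10000001011 = 1035
430 = 00110101110
→ XOR → 10110100101 = 1445
0x427 = 10000100111
→ OR → 10110100111 = 1447

1447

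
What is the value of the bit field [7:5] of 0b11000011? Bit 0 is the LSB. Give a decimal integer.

6

v = 11000011
Shift right by 5: 110
Mask low 3 bits: 110 = 6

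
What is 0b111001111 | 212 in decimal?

479

a = 111001111
212 = 011010100
 OR → 111011111 = 479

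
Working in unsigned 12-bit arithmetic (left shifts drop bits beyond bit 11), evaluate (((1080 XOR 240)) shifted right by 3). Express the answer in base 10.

153

1080 = 010000111000
240 = 000011110000
→ XOR → 010011001000 = 1224
→ shifted right by 3 → 000010011001 = 153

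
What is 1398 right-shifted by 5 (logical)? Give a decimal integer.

43

1398 = 10101110110
shift right by 5 → 00000101011 = 43
(equivalently, floor(1398 / 32))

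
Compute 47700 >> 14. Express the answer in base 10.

47700 = 1011101001010100
shift right by 14 → 0000000000000010 = 2
(equivalently, floor(47700 / 16384))

2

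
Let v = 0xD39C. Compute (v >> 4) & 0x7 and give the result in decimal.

1

v = 1101001110011100
Shift right by 4: 110100111001
Mask low 3 bits: 001 = 1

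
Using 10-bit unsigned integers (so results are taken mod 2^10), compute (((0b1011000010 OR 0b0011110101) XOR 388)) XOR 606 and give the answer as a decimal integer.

0b1011000010 = 1011000010
0b0011110101 = 0011110101
→ OR → 1011110111 = 759
388 = 0110000100
→ XOR → 1101110011 = 883
606 = 1001011110
→ XOR → 0100101101 = 301

301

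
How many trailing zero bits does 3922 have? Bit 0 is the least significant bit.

1

3922 = 111101010010
Trailing zeros: 1, so the lowest set bit is bit 1 (value 2).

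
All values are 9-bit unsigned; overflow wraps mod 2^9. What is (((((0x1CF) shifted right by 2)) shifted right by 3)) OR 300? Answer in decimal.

302

0x1CF = 111001111
→ shifted right by 2 → 001110011 = 115
→ shifted right by 3 → 000001110 = 14
300 = 100101100
→ OR → 100101110 = 302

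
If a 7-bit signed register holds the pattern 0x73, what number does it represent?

-13

pattern = 1110011 (MSB is 1 ⇒ negative)
Invert: 0001100, add 1 → 0001101 = 13, so the value is -13.
(Equivalently: 115 - 2^7 = 115 - 128 = -13.)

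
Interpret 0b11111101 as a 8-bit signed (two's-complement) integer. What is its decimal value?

-3

pattern = 11111101 (MSB is 1 ⇒ negative)
Invert: 00000010, add 1 → 00000011 = 3, so the value is -3.
(Equivalently: 253 - 2^8 = 253 - 256 = -3.)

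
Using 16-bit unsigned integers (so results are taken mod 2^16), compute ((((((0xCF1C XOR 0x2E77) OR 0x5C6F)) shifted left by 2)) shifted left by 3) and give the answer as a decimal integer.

0xCF1C = 1100111100011100
0x2E77 = 0010111001110111
→ XOR → 1110000101101011 = 57707
0x5C6F = 0101110001101111
→ OR → 1111110101101111 = 64879
→ shifted left by 2 (mod 2^16) → 1111010110111100 = 62908
→ shifted left by 3 (mod 2^16) → 1010110111100000 = 44512

44512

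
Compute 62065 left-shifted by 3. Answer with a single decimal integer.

496520

62065 = 0001111001001110001
shift left by 3 → 1111001001110001000 = 496520
(equivalently, 62065 × 2^3 = 62065 × 8)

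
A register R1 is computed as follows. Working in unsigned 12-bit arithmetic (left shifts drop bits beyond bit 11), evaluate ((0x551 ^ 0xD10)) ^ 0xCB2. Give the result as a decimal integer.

1267

0x551 = 010101010001
0xD10 = 110100010000
→ ^ → 100001000001 = 2113
0xCB2 = 110010110010
→ ^ → 010011110011 = 1267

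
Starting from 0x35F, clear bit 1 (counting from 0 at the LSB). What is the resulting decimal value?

x = 1101011111
bit 1 is currently 1; clear it via x & ~(1 << 1) = x & ~2
→ 1101011101 = 861

861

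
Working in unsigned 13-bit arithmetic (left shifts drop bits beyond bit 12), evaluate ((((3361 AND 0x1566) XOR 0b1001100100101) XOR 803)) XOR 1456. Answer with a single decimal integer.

3361 = 0110100100001
0x1566 = 1010101100110
→ AND → 0010100100000 = 1312
0b1001100100101 = 1001100100101
→ XOR → 1011000000101 = 5637
803 = 0001100100011
→ XOR → 1010100100110 = 5414
1456 = 0010110110000
→ XOR → 1000010010110 = 4246

4246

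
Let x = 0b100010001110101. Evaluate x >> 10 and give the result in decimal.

17

x = 100010001110101
shift right by 10 → 000000000010001 = 17
(equivalently, floor(17525 / 1024))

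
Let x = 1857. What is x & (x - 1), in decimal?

1856

x = 11101000001 = 1857
x - 1 = 11101000000
AND   = 11101000000 = 1856
(x & (x - 1) clears the lowest set bit of x.)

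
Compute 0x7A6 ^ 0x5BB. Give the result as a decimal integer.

541

0x7A6 = 11110100110
0x5BB = 10110111011
XOR → 01000011101 = 541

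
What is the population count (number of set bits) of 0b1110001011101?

8

n = 1110001011101
Count the 1s: 1 + 1 + 1 + 1 + 1 + 1 + 1 + 1 = 8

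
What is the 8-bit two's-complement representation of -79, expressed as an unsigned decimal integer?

79 in 8 bits: 01001111
Invert: 10110000
Add 1:  10110001 = 177
(Check: 2^8 - 79 = 256 - 79 = 177.)

177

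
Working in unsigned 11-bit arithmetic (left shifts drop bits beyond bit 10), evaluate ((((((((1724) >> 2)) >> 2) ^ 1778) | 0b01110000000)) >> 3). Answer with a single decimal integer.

243

1724 = 11010111100
→ >> 2 → 00110101111 = 431
→ >> 2 → 00001101011 = 107
1778 = 11011110010
→ ^ → 11010011001 = 1689
0b01110000000 = 01110000000
→ | → 11110011001 = 1945
→ >> 3 → 00011110011 = 243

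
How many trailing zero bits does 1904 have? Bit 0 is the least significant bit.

1904 = 11101110000
Trailing zeros: 4, so the lowest set bit is bit 4 (value 16).

4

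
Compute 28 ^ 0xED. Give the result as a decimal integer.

241

28 = 00011100
0xED = 11101101
XOR → 11110001 = 241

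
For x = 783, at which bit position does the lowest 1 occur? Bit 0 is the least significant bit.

783 = 1100001111
Trailing zeros: 0, so the lowest set bit is bit 0 (value 1).

0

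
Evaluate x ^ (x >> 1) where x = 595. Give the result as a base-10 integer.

890

x = 1001010011 = 595
x>>1 = 0100101001
XOR  = 1101111010 = 890
(x ^ (x >> 1) gives the standard binary-reflected Gray code of x.)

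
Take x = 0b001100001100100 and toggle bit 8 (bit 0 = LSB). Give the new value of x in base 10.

x = 001100001100100
bit 8 is currently 0; toggle it via x ^ (1 << 8) = x ^ 256
→ 001100101100100 = 6500

6500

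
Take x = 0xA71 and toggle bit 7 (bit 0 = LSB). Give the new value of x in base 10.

2801

x = 101001110001
bit 7 is currently 0; toggle it via x ^ (1 << 7) = x ^ 128
→ 101011110001 = 2801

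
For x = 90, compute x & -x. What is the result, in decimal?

x = 1011010 = 90
-x (two's complement) = …0100110
AND   = 0000010 = 2
(x & -x isolates the lowest set bit of x.)

2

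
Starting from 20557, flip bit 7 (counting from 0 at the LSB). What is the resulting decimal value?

20685

x = 101000001001101
bit 7 is currently 0; toggle it via x ^ (1 << 7) = x ^ 128
→ 101000011001101 = 20685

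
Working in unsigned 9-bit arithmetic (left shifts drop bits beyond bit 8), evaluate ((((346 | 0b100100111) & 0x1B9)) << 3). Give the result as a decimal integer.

346 = 101011010
0b100100111 = 100100111
→ | → 101111111 = 383
0x1B9 = 110111001
→ & → 100111001 = 313
→ << 3 (mod 2^9) → 111001000 = 456

456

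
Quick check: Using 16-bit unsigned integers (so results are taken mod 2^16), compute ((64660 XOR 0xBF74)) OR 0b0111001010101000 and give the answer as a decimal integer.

29672

64660 = 1111110010010100
0xBF74 = 1011111101110100
→ XOR → 0100001111100000 = 17376
0b0111001010101000 = 0111001010101000
→ OR → 0111001111101000 = 29672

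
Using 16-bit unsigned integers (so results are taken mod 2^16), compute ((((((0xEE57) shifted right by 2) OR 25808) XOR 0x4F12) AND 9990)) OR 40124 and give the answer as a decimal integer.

0xEE57 = 1110111001010111
→ shifted right by 2 → 0011101110010101 = 15253
25808 = 0110010011010000
→ OR → 0111111111010101 = 32725
0x4F12 = 0100111100010010
→ XOR → 0011000011000111 = 12487
9990 = 0010011100000110
→ AND → 0010000000000110 = 8198
40124 = 1001110010111100
→ OR → 1011110010111110 = 48318

48318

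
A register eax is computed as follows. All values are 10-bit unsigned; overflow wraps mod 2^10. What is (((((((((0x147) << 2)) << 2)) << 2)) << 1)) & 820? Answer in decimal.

0x147 = 0101000111
→ << 2 (mod 2^10) → 0100011100 = 284
→ << 2 (mod 2^10) → 0001110000 = 112
→ << 2 (mod 2^10) → 0111000000 = 448
→ << 1 (mod 2^10) → 1110000000 = 896
820 = 1100110100
→ & → 1100000000 = 768

768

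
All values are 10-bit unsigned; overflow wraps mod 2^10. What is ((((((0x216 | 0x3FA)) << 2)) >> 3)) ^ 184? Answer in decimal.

0x216 = 1000010110
0x3FA = 1111111010
→ | → 1111111110 = 1022
→ << 2 (mod 2^10) → 1111111000 = 1016
→ >> 3 → 0001111111 = 127
184 = 0010111000
→ ^ → 0011000111 = 199

199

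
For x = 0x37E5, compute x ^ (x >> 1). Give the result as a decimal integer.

x = 11011111100101 = 14309
x>>1 = 01101111110010
XOR  = 10110000010111 = 11287
(x ^ (x >> 1) gives the standard binary-reflected Gray code of x.)

11287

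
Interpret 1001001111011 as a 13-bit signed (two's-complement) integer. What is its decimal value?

pattern = 1001001111011 (MSB is 1 ⇒ negative)
Invert: 0110110000100, add 1 → 0110110000101 = 3461, so the value is -3461.
(Equivalently: 4731 - 2^13 = 4731 - 8192 = -3461.)

-3461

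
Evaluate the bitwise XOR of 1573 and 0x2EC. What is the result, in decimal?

1573 = 11000100101
0x2EC = 01011101100
XOR → 10011001001 = 1225

1225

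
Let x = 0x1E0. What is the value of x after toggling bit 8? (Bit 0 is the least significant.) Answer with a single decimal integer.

224

x = 111100000
bit 8 is currently 1; toggle it via x ^ (1 << 8) = x ^ 256
→ 011100000 = 224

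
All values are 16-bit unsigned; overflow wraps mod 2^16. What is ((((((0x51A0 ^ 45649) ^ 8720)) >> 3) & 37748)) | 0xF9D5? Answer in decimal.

0x51A0 = 0101000110100000
45649 = 1011001001010001
→ ^ → 1110001111110001 = 58353
8720 = 0010001000010000
→ ^ → 1100000111100001 = 49633
→ >> 3 → 0001100000111100 = 6204
37748 = 1001001101110100
→ & → 0001000000110100 = 4148
0xF9D5 = 1111100111010101
→ | → 1111100111110101 = 63989

63989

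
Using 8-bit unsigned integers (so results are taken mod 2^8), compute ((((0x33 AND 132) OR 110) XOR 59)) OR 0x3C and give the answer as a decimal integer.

125

0x33 = 00110011
132 = 10000100
→ AND → 00000000 = 0
110 = 01101110
→ OR → 01101110 = 110
59 = 00111011
→ XOR → 01010101 = 85
0x3C = 00111100
→ OR → 01111101 = 125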